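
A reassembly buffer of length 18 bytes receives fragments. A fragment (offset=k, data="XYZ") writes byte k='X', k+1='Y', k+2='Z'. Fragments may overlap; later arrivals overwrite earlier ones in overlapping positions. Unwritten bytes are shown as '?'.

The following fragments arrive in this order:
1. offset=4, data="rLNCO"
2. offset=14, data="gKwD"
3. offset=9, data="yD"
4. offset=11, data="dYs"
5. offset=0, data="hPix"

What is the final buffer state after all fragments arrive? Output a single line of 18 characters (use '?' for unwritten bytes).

Fragment 1: offset=4 data="rLNCO" -> buffer=????rLNCO?????????
Fragment 2: offset=14 data="gKwD" -> buffer=????rLNCO?????gKwD
Fragment 3: offset=9 data="yD" -> buffer=????rLNCOyD???gKwD
Fragment 4: offset=11 data="dYs" -> buffer=????rLNCOyDdYsgKwD
Fragment 5: offset=0 data="hPix" -> buffer=hPixrLNCOyDdYsgKwD

Answer: hPixrLNCOyDdYsgKwD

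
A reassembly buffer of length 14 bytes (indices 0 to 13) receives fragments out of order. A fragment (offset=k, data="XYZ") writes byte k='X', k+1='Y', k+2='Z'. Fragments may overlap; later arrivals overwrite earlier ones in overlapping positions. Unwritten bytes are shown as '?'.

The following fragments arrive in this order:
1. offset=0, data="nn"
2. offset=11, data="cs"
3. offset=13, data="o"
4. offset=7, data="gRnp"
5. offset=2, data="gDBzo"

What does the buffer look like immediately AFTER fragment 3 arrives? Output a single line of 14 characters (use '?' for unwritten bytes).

Answer: nn?????????cso

Derivation:
Fragment 1: offset=0 data="nn" -> buffer=nn????????????
Fragment 2: offset=11 data="cs" -> buffer=nn?????????cs?
Fragment 3: offset=13 data="o" -> buffer=nn?????????cso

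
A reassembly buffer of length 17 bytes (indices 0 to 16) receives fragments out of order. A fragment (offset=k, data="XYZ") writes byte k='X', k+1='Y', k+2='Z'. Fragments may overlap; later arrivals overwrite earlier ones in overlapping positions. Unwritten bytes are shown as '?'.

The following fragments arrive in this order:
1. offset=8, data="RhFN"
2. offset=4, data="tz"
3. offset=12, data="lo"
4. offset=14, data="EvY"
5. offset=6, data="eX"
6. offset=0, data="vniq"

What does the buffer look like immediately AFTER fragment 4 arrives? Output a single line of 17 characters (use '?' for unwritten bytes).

Answer: ????tz??RhFNloEvY

Derivation:
Fragment 1: offset=8 data="RhFN" -> buffer=????????RhFN?????
Fragment 2: offset=4 data="tz" -> buffer=????tz??RhFN?????
Fragment 3: offset=12 data="lo" -> buffer=????tz??RhFNlo???
Fragment 4: offset=14 data="EvY" -> buffer=????tz??RhFNloEvY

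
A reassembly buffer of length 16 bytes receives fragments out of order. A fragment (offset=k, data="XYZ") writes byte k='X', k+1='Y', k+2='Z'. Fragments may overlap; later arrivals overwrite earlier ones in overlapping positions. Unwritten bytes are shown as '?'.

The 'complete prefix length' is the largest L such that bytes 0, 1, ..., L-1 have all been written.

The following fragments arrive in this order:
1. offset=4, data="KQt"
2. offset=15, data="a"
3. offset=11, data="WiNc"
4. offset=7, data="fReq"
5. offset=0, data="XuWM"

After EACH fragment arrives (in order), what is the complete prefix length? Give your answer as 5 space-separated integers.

Fragment 1: offset=4 data="KQt" -> buffer=????KQt????????? -> prefix_len=0
Fragment 2: offset=15 data="a" -> buffer=????KQt????????a -> prefix_len=0
Fragment 3: offset=11 data="WiNc" -> buffer=????KQt????WiNca -> prefix_len=0
Fragment 4: offset=7 data="fReq" -> buffer=????KQtfReqWiNca -> prefix_len=0
Fragment 5: offset=0 data="XuWM" -> buffer=XuWMKQtfReqWiNca -> prefix_len=16

Answer: 0 0 0 0 16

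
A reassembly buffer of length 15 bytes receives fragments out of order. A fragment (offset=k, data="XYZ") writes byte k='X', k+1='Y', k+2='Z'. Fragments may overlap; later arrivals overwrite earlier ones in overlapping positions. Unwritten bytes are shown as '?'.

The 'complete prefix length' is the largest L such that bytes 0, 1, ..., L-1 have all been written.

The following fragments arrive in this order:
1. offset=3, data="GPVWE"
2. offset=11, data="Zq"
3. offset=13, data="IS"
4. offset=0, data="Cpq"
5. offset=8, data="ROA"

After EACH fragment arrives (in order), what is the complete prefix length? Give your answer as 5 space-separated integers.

Fragment 1: offset=3 data="GPVWE" -> buffer=???GPVWE??????? -> prefix_len=0
Fragment 2: offset=11 data="Zq" -> buffer=???GPVWE???Zq?? -> prefix_len=0
Fragment 3: offset=13 data="IS" -> buffer=???GPVWE???ZqIS -> prefix_len=0
Fragment 4: offset=0 data="Cpq" -> buffer=CpqGPVWE???ZqIS -> prefix_len=8
Fragment 5: offset=8 data="ROA" -> buffer=CpqGPVWEROAZqIS -> prefix_len=15

Answer: 0 0 0 8 15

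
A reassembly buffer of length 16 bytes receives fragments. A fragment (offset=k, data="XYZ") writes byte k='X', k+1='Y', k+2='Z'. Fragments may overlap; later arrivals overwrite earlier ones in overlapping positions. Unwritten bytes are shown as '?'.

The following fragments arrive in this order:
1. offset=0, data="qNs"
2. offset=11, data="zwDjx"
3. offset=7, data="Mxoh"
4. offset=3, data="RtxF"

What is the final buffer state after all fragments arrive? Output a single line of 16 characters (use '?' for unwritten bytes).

Fragment 1: offset=0 data="qNs" -> buffer=qNs?????????????
Fragment 2: offset=11 data="zwDjx" -> buffer=qNs????????zwDjx
Fragment 3: offset=7 data="Mxoh" -> buffer=qNs????MxohzwDjx
Fragment 4: offset=3 data="RtxF" -> buffer=qNsRtxFMxohzwDjx

Answer: qNsRtxFMxohzwDjx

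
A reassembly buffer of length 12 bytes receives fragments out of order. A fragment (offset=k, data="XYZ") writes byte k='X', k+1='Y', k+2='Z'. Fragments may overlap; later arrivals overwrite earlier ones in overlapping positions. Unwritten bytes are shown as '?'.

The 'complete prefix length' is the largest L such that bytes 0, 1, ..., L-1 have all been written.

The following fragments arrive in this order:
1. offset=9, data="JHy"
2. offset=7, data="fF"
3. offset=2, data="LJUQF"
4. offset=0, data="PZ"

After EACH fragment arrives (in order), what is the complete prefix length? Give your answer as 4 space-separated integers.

Answer: 0 0 0 12

Derivation:
Fragment 1: offset=9 data="JHy" -> buffer=?????????JHy -> prefix_len=0
Fragment 2: offset=7 data="fF" -> buffer=???????fFJHy -> prefix_len=0
Fragment 3: offset=2 data="LJUQF" -> buffer=??LJUQFfFJHy -> prefix_len=0
Fragment 4: offset=0 data="PZ" -> buffer=PZLJUQFfFJHy -> prefix_len=12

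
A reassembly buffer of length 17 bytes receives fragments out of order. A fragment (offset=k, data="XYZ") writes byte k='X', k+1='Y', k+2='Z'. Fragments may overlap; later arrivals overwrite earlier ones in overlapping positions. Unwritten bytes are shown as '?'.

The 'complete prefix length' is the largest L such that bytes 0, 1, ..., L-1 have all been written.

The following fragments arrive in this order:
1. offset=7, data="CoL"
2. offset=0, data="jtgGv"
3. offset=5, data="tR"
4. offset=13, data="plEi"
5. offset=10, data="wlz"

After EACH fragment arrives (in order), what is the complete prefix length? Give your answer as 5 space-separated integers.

Answer: 0 5 10 10 17

Derivation:
Fragment 1: offset=7 data="CoL" -> buffer=???????CoL??????? -> prefix_len=0
Fragment 2: offset=0 data="jtgGv" -> buffer=jtgGv??CoL??????? -> prefix_len=5
Fragment 3: offset=5 data="tR" -> buffer=jtgGvtRCoL??????? -> prefix_len=10
Fragment 4: offset=13 data="plEi" -> buffer=jtgGvtRCoL???plEi -> prefix_len=10
Fragment 5: offset=10 data="wlz" -> buffer=jtgGvtRCoLwlzplEi -> prefix_len=17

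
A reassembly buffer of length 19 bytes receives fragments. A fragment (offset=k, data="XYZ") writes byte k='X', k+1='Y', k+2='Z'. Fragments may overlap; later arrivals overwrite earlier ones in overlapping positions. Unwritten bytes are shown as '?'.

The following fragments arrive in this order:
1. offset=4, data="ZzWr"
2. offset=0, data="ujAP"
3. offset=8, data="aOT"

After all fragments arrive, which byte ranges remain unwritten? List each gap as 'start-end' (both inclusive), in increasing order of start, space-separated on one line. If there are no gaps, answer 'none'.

Answer: 11-18

Derivation:
Fragment 1: offset=4 len=4
Fragment 2: offset=0 len=4
Fragment 3: offset=8 len=3
Gaps: 11-18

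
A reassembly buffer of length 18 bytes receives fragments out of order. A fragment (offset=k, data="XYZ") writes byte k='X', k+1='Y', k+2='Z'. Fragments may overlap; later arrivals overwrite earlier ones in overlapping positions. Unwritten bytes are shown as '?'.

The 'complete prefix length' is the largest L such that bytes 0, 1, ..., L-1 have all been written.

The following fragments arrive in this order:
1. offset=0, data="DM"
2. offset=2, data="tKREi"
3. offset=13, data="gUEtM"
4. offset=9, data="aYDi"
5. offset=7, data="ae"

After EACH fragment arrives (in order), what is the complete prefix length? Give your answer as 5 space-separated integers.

Fragment 1: offset=0 data="DM" -> buffer=DM???????????????? -> prefix_len=2
Fragment 2: offset=2 data="tKREi" -> buffer=DMtKREi??????????? -> prefix_len=7
Fragment 3: offset=13 data="gUEtM" -> buffer=DMtKREi??????gUEtM -> prefix_len=7
Fragment 4: offset=9 data="aYDi" -> buffer=DMtKREi??aYDigUEtM -> prefix_len=7
Fragment 5: offset=7 data="ae" -> buffer=DMtKREiaeaYDigUEtM -> prefix_len=18

Answer: 2 7 7 7 18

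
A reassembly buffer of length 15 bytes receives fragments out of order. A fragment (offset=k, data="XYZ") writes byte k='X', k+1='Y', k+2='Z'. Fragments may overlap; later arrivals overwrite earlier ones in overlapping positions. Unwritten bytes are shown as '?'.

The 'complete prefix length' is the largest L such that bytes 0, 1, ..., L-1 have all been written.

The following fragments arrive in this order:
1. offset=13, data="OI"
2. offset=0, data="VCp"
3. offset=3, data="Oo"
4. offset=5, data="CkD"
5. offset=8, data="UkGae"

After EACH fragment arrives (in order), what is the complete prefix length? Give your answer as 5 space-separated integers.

Fragment 1: offset=13 data="OI" -> buffer=?????????????OI -> prefix_len=0
Fragment 2: offset=0 data="VCp" -> buffer=VCp??????????OI -> prefix_len=3
Fragment 3: offset=3 data="Oo" -> buffer=VCpOo????????OI -> prefix_len=5
Fragment 4: offset=5 data="CkD" -> buffer=VCpOoCkD?????OI -> prefix_len=8
Fragment 5: offset=8 data="UkGae" -> buffer=VCpOoCkDUkGaeOI -> prefix_len=15

Answer: 0 3 5 8 15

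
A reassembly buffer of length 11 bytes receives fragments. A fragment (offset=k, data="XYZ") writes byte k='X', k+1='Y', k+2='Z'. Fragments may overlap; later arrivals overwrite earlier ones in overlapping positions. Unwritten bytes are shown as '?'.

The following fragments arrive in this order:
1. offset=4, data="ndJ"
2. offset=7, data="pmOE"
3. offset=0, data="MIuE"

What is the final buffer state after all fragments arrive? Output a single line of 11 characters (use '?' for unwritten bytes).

Answer: MIuEndJpmOE

Derivation:
Fragment 1: offset=4 data="ndJ" -> buffer=????ndJ????
Fragment 2: offset=7 data="pmOE" -> buffer=????ndJpmOE
Fragment 3: offset=0 data="MIuE" -> buffer=MIuEndJpmOE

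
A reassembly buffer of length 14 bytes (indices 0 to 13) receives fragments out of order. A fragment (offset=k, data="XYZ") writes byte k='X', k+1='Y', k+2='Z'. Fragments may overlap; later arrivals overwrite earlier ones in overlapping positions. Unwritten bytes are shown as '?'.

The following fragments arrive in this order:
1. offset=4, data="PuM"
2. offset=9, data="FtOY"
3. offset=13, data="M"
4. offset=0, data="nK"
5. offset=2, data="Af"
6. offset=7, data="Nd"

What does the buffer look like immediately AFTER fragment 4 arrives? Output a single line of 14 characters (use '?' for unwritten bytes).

Fragment 1: offset=4 data="PuM" -> buffer=????PuM???????
Fragment 2: offset=9 data="FtOY" -> buffer=????PuM??FtOY?
Fragment 3: offset=13 data="M" -> buffer=????PuM??FtOYM
Fragment 4: offset=0 data="nK" -> buffer=nK??PuM??FtOYM

Answer: nK??PuM??FtOYM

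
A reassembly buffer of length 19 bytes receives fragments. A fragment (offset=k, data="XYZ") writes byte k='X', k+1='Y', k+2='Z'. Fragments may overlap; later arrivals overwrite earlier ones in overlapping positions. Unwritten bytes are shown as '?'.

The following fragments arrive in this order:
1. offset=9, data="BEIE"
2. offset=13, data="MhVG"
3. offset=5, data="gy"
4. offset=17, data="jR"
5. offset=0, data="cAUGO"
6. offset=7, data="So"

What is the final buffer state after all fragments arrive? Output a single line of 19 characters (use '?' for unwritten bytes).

Fragment 1: offset=9 data="BEIE" -> buffer=?????????BEIE??????
Fragment 2: offset=13 data="MhVG" -> buffer=?????????BEIEMhVG??
Fragment 3: offset=5 data="gy" -> buffer=?????gy??BEIEMhVG??
Fragment 4: offset=17 data="jR" -> buffer=?????gy??BEIEMhVGjR
Fragment 5: offset=0 data="cAUGO" -> buffer=cAUGOgy??BEIEMhVGjR
Fragment 6: offset=7 data="So" -> buffer=cAUGOgySoBEIEMhVGjR

Answer: cAUGOgySoBEIEMhVGjR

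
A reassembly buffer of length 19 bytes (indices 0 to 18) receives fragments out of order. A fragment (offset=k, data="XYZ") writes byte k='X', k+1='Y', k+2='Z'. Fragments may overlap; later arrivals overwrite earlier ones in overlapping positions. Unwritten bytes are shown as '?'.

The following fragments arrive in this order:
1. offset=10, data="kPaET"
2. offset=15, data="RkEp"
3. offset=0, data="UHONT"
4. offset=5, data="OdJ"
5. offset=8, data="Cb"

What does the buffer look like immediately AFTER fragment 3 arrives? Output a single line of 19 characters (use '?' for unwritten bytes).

Answer: UHONT?????kPaETRkEp

Derivation:
Fragment 1: offset=10 data="kPaET" -> buffer=??????????kPaET????
Fragment 2: offset=15 data="RkEp" -> buffer=??????????kPaETRkEp
Fragment 3: offset=0 data="UHONT" -> buffer=UHONT?????kPaETRkEp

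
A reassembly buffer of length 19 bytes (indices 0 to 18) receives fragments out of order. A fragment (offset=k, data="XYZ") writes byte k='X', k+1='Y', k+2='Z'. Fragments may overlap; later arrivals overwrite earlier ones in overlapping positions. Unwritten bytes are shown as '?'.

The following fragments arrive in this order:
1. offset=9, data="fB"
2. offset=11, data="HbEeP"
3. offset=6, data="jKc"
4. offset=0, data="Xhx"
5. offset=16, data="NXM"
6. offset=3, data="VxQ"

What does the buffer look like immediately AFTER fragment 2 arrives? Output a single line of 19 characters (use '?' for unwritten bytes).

Answer: ?????????fBHbEeP???

Derivation:
Fragment 1: offset=9 data="fB" -> buffer=?????????fB????????
Fragment 2: offset=11 data="HbEeP" -> buffer=?????????fBHbEeP???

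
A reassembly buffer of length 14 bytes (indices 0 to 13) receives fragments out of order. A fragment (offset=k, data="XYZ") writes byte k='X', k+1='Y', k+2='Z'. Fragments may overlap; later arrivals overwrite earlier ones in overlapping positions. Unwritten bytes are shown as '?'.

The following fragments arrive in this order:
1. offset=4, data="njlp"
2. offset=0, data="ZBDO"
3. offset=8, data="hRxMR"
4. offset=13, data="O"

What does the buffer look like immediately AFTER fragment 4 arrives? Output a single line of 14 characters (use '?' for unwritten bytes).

Answer: ZBDOnjlphRxMRO

Derivation:
Fragment 1: offset=4 data="njlp" -> buffer=????njlp??????
Fragment 2: offset=0 data="ZBDO" -> buffer=ZBDOnjlp??????
Fragment 3: offset=8 data="hRxMR" -> buffer=ZBDOnjlphRxMR?
Fragment 4: offset=13 data="O" -> buffer=ZBDOnjlphRxMRO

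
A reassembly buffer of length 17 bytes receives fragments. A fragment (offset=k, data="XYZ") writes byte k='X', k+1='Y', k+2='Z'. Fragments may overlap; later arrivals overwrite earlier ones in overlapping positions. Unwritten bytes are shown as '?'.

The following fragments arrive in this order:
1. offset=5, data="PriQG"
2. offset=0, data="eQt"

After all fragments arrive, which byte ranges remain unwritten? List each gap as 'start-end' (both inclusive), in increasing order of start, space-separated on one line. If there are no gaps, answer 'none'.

Answer: 3-4 10-16

Derivation:
Fragment 1: offset=5 len=5
Fragment 2: offset=0 len=3
Gaps: 3-4 10-16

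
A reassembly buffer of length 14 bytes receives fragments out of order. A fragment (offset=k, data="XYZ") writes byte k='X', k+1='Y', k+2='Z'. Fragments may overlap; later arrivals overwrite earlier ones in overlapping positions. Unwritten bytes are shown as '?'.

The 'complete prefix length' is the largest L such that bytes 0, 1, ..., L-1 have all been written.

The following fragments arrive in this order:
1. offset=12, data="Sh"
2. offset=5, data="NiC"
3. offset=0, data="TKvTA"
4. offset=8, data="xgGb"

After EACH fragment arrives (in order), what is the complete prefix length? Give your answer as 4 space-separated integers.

Fragment 1: offset=12 data="Sh" -> buffer=????????????Sh -> prefix_len=0
Fragment 2: offset=5 data="NiC" -> buffer=?????NiC????Sh -> prefix_len=0
Fragment 3: offset=0 data="TKvTA" -> buffer=TKvTANiC????Sh -> prefix_len=8
Fragment 4: offset=8 data="xgGb" -> buffer=TKvTANiCxgGbSh -> prefix_len=14

Answer: 0 0 8 14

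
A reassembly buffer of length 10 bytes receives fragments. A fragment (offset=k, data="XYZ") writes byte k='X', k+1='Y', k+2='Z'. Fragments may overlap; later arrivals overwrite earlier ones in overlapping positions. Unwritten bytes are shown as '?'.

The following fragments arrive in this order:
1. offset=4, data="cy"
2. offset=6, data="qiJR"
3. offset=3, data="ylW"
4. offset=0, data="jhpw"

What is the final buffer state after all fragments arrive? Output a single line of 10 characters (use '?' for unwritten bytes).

Fragment 1: offset=4 data="cy" -> buffer=????cy????
Fragment 2: offset=6 data="qiJR" -> buffer=????cyqiJR
Fragment 3: offset=3 data="ylW" -> buffer=???ylWqiJR
Fragment 4: offset=0 data="jhpw" -> buffer=jhpwlWqiJR

Answer: jhpwlWqiJR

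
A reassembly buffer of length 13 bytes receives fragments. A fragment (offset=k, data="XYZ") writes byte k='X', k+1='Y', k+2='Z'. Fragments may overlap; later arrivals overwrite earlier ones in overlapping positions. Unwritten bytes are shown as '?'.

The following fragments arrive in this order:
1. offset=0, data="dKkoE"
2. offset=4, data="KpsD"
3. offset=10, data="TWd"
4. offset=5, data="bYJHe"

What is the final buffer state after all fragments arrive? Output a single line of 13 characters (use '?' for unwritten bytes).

Fragment 1: offset=0 data="dKkoE" -> buffer=dKkoE????????
Fragment 2: offset=4 data="KpsD" -> buffer=dKkoKpsD?????
Fragment 3: offset=10 data="TWd" -> buffer=dKkoKpsD??TWd
Fragment 4: offset=5 data="bYJHe" -> buffer=dKkoKbYJHeTWd

Answer: dKkoKbYJHeTWd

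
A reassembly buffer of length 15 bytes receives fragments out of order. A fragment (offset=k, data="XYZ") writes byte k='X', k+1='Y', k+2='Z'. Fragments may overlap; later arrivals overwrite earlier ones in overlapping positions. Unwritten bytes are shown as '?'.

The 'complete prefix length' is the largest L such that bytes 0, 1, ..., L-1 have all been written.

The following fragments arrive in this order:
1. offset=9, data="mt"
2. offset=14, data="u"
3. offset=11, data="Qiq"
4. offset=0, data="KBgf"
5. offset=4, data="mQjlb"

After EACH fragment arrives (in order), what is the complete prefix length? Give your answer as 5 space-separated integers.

Answer: 0 0 0 4 15

Derivation:
Fragment 1: offset=9 data="mt" -> buffer=?????????mt???? -> prefix_len=0
Fragment 2: offset=14 data="u" -> buffer=?????????mt???u -> prefix_len=0
Fragment 3: offset=11 data="Qiq" -> buffer=?????????mtQiqu -> prefix_len=0
Fragment 4: offset=0 data="KBgf" -> buffer=KBgf?????mtQiqu -> prefix_len=4
Fragment 5: offset=4 data="mQjlb" -> buffer=KBgfmQjlbmtQiqu -> prefix_len=15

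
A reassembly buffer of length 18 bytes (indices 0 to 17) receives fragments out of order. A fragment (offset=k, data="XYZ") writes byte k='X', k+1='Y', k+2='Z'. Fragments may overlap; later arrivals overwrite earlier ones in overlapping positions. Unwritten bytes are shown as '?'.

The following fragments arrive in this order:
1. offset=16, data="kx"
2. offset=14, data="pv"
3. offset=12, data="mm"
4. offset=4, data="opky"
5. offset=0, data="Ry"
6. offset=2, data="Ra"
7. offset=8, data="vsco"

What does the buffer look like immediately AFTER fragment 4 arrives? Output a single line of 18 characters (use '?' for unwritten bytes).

Answer: ????opky????mmpvkx

Derivation:
Fragment 1: offset=16 data="kx" -> buffer=????????????????kx
Fragment 2: offset=14 data="pv" -> buffer=??????????????pvkx
Fragment 3: offset=12 data="mm" -> buffer=????????????mmpvkx
Fragment 4: offset=4 data="opky" -> buffer=????opky????mmpvkx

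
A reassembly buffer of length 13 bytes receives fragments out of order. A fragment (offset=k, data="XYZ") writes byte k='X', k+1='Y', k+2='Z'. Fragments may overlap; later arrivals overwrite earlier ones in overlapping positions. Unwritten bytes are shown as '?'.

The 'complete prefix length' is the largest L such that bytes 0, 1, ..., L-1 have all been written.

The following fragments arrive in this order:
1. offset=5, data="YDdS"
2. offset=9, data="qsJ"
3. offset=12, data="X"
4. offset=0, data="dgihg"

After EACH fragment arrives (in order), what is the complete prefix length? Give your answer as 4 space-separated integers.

Fragment 1: offset=5 data="YDdS" -> buffer=?????YDdS???? -> prefix_len=0
Fragment 2: offset=9 data="qsJ" -> buffer=?????YDdSqsJ? -> prefix_len=0
Fragment 3: offset=12 data="X" -> buffer=?????YDdSqsJX -> prefix_len=0
Fragment 4: offset=0 data="dgihg" -> buffer=dgihgYDdSqsJX -> prefix_len=13

Answer: 0 0 0 13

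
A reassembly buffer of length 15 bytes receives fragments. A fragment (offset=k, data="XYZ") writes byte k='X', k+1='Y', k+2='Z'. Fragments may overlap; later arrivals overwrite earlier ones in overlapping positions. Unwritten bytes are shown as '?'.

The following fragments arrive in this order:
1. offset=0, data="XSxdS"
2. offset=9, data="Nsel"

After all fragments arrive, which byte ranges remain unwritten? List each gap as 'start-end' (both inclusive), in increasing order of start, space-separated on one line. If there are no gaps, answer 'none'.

Fragment 1: offset=0 len=5
Fragment 2: offset=9 len=4
Gaps: 5-8 13-14

Answer: 5-8 13-14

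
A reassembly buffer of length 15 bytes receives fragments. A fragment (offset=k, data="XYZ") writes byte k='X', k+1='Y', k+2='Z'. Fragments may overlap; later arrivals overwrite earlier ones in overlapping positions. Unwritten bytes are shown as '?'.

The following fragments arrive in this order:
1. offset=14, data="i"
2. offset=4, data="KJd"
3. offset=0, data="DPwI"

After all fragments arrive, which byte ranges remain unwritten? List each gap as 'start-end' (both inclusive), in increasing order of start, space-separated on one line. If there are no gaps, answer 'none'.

Answer: 7-13

Derivation:
Fragment 1: offset=14 len=1
Fragment 2: offset=4 len=3
Fragment 3: offset=0 len=4
Gaps: 7-13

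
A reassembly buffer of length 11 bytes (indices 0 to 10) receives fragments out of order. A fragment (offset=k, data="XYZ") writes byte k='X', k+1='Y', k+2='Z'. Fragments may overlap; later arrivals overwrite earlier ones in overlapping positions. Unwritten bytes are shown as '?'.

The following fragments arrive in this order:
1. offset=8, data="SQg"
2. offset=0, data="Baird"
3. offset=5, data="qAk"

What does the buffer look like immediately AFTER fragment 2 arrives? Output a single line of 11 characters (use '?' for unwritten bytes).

Fragment 1: offset=8 data="SQg" -> buffer=????????SQg
Fragment 2: offset=0 data="Baird" -> buffer=Baird???SQg

Answer: Baird???SQg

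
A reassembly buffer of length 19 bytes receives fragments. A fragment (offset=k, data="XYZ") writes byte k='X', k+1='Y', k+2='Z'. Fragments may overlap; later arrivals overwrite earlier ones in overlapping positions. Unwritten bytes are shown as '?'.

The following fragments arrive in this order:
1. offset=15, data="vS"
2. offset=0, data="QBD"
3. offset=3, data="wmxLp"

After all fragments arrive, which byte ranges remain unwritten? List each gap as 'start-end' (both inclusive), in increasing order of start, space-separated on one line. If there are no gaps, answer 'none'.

Answer: 8-14 17-18

Derivation:
Fragment 1: offset=15 len=2
Fragment 2: offset=0 len=3
Fragment 3: offset=3 len=5
Gaps: 8-14 17-18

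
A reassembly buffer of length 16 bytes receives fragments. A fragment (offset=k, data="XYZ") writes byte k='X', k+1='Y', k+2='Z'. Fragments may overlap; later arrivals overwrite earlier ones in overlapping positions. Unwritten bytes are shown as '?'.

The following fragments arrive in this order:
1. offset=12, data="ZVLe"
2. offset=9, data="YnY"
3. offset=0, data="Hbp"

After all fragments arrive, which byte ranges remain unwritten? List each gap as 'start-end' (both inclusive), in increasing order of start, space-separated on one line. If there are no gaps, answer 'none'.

Fragment 1: offset=12 len=4
Fragment 2: offset=9 len=3
Fragment 3: offset=0 len=3
Gaps: 3-8

Answer: 3-8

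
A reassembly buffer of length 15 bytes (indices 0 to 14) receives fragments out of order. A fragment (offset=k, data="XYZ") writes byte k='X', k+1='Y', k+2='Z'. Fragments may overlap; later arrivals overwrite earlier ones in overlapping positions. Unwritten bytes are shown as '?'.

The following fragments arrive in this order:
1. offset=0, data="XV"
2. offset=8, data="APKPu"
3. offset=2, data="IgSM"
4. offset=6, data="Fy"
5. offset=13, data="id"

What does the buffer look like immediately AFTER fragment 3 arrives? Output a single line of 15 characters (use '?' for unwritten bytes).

Fragment 1: offset=0 data="XV" -> buffer=XV?????????????
Fragment 2: offset=8 data="APKPu" -> buffer=XV??????APKPu??
Fragment 3: offset=2 data="IgSM" -> buffer=XVIgSM??APKPu??

Answer: XVIgSM??APKPu??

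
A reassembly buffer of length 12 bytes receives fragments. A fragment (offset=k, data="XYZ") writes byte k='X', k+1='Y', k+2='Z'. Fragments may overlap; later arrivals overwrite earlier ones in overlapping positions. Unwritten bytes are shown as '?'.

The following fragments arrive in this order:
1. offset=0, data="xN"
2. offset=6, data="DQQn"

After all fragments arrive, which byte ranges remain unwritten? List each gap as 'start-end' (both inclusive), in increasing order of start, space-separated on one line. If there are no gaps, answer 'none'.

Answer: 2-5 10-11

Derivation:
Fragment 1: offset=0 len=2
Fragment 2: offset=6 len=4
Gaps: 2-5 10-11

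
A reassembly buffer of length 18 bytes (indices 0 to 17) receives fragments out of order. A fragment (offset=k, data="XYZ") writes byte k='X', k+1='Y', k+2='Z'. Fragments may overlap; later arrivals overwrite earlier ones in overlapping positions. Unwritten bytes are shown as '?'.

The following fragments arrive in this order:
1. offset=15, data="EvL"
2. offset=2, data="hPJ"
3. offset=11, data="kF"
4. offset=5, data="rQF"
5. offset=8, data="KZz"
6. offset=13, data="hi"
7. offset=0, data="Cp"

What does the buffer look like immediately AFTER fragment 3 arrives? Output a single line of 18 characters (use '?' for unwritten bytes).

Answer: ??hPJ??????kF??EvL

Derivation:
Fragment 1: offset=15 data="EvL" -> buffer=???????????????EvL
Fragment 2: offset=2 data="hPJ" -> buffer=??hPJ??????????EvL
Fragment 3: offset=11 data="kF" -> buffer=??hPJ??????kF??EvL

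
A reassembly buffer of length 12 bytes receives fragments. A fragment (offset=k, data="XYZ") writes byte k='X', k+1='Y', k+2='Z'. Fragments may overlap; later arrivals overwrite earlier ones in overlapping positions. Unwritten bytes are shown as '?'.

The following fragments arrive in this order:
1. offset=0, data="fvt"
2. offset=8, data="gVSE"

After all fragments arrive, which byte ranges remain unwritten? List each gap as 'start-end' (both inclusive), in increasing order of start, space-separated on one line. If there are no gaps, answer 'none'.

Fragment 1: offset=0 len=3
Fragment 2: offset=8 len=4
Gaps: 3-7

Answer: 3-7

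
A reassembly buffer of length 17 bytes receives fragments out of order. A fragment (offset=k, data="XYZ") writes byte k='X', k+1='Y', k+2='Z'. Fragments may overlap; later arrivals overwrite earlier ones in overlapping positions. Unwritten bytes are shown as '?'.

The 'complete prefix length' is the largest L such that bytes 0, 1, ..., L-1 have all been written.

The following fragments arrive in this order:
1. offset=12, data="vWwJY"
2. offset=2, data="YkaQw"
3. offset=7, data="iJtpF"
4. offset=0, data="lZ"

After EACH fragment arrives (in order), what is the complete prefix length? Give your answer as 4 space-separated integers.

Fragment 1: offset=12 data="vWwJY" -> buffer=????????????vWwJY -> prefix_len=0
Fragment 2: offset=2 data="YkaQw" -> buffer=??YkaQw?????vWwJY -> prefix_len=0
Fragment 3: offset=7 data="iJtpF" -> buffer=??YkaQwiJtpFvWwJY -> prefix_len=0
Fragment 4: offset=0 data="lZ" -> buffer=lZYkaQwiJtpFvWwJY -> prefix_len=17

Answer: 0 0 0 17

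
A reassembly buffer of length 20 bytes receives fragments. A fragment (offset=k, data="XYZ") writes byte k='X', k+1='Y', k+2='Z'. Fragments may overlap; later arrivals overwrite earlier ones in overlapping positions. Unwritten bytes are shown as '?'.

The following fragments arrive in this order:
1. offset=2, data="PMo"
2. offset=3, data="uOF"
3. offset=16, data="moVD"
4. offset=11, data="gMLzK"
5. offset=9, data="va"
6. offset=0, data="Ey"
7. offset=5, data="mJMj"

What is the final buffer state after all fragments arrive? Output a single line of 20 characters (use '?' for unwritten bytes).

Fragment 1: offset=2 data="PMo" -> buffer=??PMo???????????????
Fragment 2: offset=3 data="uOF" -> buffer=??PuOF??????????????
Fragment 3: offset=16 data="moVD" -> buffer=??PuOF??????????moVD
Fragment 4: offset=11 data="gMLzK" -> buffer=??PuOF?????gMLzKmoVD
Fragment 5: offset=9 data="va" -> buffer=??PuOF???vagMLzKmoVD
Fragment 6: offset=0 data="Ey" -> buffer=EyPuOF???vagMLzKmoVD
Fragment 7: offset=5 data="mJMj" -> buffer=EyPuOmJMjvagMLzKmoVD

Answer: EyPuOmJMjvagMLzKmoVD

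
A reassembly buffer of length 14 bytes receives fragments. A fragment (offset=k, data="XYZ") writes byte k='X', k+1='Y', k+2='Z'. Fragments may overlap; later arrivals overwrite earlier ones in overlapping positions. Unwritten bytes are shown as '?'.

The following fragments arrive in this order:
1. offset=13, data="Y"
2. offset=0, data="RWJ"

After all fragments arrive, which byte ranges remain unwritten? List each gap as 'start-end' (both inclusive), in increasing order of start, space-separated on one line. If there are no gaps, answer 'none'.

Fragment 1: offset=13 len=1
Fragment 2: offset=0 len=3
Gaps: 3-12

Answer: 3-12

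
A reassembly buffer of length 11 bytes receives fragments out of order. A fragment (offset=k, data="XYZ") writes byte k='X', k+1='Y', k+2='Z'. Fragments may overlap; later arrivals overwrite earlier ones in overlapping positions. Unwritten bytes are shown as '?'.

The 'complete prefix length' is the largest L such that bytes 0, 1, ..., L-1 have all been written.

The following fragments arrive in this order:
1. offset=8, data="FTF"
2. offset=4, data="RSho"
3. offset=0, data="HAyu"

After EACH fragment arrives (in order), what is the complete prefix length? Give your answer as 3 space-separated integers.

Fragment 1: offset=8 data="FTF" -> buffer=????????FTF -> prefix_len=0
Fragment 2: offset=4 data="RSho" -> buffer=????RShoFTF -> prefix_len=0
Fragment 3: offset=0 data="HAyu" -> buffer=HAyuRShoFTF -> prefix_len=11

Answer: 0 0 11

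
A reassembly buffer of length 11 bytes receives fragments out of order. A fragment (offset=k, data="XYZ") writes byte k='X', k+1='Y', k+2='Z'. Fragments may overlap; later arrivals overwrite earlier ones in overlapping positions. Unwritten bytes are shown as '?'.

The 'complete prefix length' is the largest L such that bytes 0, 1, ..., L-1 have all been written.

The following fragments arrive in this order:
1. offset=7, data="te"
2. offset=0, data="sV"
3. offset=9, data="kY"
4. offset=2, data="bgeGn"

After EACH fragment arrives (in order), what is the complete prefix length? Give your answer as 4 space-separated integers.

Fragment 1: offset=7 data="te" -> buffer=???????te?? -> prefix_len=0
Fragment 2: offset=0 data="sV" -> buffer=sV?????te?? -> prefix_len=2
Fragment 3: offset=9 data="kY" -> buffer=sV?????tekY -> prefix_len=2
Fragment 4: offset=2 data="bgeGn" -> buffer=sVbgeGntekY -> prefix_len=11

Answer: 0 2 2 11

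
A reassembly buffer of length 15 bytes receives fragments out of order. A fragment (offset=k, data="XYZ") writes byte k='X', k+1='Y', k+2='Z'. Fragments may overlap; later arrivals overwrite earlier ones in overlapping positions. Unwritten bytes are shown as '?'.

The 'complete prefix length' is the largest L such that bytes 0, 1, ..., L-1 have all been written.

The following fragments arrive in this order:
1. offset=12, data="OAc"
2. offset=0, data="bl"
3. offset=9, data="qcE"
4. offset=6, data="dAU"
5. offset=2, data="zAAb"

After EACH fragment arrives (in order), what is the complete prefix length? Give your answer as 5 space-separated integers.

Answer: 0 2 2 2 15

Derivation:
Fragment 1: offset=12 data="OAc" -> buffer=????????????OAc -> prefix_len=0
Fragment 2: offset=0 data="bl" -> buffer=bl??????????OAc -> prefix_len=2
Fragment 3: offset=9 data="qcE" -> buffer=bl???????qcEOAc -> prefix_len=2
Fragment 4: offset=6 data="dAU" -> buffer=bl????dAUqcEOAc -> prefix_len=2
Fragment 5: offset=2 data="zAAb" -> buffer=blzAAbdAUqcEOAc -> prefix_len=15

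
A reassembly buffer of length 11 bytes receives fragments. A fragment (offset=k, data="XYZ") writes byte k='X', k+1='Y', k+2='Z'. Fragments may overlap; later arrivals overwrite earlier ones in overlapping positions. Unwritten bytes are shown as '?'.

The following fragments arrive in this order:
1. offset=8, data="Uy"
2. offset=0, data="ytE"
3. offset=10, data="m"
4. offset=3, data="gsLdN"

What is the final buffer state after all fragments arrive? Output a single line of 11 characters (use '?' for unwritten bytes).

Fragment 1: offset=8 data="Uy" -> buffer=????????Uy?
Fragment 2: offset=0 data="ytE" -> buffer=ytE?????Uy?
Fragment 3: offset=10 data="m" -> buffer=ytE?????Uym
Fragment 4: offset=3 data="gsLdN" -> buffer=ytEgsLdNUym

Answer: ytEgsLdNUym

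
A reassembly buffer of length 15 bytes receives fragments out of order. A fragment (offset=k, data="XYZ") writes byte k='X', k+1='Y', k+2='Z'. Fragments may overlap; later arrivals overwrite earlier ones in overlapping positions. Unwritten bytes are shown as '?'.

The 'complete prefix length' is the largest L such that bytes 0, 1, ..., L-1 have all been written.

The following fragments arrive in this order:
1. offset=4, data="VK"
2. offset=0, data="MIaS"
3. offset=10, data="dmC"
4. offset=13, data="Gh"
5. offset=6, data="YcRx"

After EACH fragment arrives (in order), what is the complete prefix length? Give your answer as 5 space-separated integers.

Fragment 1: offset=4 data="VK" -> buffer=????VK????????? -> prefix_len=0
Fragment 2: offset=0 data="MIaS" -> buffer=MIaSVK????????? -> prefix_len=6
Fragment 3: offset=10 data="dmC" -> buffer=MIaSVK????dmC?? -> prefix_len=6
Fragment 4: offset=13 data="Gh" -> buffer=MIaSVK????dmCGh -> prefix_len=6
Fragment 5: offset=6 data="YcRx" -> buffer=MIaSVKYcRxdmCGh -> prefix_len=15

Answer: 0 6 6 6 15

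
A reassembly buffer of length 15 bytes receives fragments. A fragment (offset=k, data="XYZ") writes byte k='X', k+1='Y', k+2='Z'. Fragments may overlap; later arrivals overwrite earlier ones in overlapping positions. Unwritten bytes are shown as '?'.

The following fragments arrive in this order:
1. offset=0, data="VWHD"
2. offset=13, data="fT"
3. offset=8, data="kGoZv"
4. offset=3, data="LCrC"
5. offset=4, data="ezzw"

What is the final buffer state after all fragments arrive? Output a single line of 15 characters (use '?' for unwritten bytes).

Answer: VWHLezzwkGoZvfT

Derivation:
Fragment 1: offset=0 data="VWHD" -> buffer=VWHD???????????
Fragment 2: offset=13 data="fT" -> buffer=VWHD?????????fT
Fragment 3: offset=8 data="kGoZv" -> buffer=VWHD????kGoZvfT
Fragment 4: offset=3 data="LCrC" -> buffer=VWHLCrC?kGoZvfT
Fragment 5: offset=4 data="ezzw" -> buffer=VWHLezzwkGoZvfT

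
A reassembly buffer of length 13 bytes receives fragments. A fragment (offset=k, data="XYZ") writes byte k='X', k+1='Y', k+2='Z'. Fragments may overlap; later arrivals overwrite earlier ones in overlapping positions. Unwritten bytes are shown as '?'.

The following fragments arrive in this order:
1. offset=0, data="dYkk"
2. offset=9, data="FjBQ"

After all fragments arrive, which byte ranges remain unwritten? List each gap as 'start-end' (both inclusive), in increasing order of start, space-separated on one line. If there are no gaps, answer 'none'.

Fragment 1: offset=0 len=4
Fragment 2: offset=9 len=4
Gaps: 4-8

Answer: 4-8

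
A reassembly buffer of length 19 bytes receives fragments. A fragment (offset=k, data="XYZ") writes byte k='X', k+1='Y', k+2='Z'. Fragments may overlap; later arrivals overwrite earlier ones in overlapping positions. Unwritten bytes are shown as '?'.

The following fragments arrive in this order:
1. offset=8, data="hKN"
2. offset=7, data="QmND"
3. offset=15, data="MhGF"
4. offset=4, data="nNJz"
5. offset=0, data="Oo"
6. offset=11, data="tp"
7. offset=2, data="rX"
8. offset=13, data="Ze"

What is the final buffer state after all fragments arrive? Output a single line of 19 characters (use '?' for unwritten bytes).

Fragment 1: offset=8 data="hKN" -> buffer=????????hKN????????
Fragment 2: offset=7 data="QmND" -> buffer=???????QmND????????
Fragment 3: offset=15 data="MhGF" -> buffer=???????QmND????MhGF
Fragment 4: offset=4 data="nNJz" -> buffer=????nNJzmND????MhGF
Fragment 5: offset=0 data="Oo" -> buffer=Oo??nNJzmND????MhGF
Fragment 6: offset=11 data="tp" -> buffer=Oo??nNJzmNDtp??MhGF
Fragment 7: offset=2 data="rX" -> buffer=OorXnNJzmNDtp??MhGF
Fragment 8: offset=13 data="Ze" -> buffer=OorXnNJzmNDtpZeMhGF

Answer: OorXnNJzmNDtpZeMhGF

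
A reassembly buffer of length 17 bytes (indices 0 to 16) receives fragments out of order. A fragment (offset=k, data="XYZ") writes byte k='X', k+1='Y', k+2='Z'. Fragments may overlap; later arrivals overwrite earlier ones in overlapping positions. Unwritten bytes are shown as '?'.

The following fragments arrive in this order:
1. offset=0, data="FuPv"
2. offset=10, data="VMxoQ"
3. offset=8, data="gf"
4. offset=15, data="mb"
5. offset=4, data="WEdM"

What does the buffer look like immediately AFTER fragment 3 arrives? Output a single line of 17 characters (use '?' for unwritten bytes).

Answer: FuPv????gfVMxoQ??

Derivation:
Fragment 1: offset=0 data="FuPv" -> buffer=FuPv?????????????
Fragment 2: offset=10 data="VMxoQ" -> buffer=FuPv??????VMxoQ??
Fragment 3: offset=8 data="gf" -> buffer=FuPv????gfVMxoQ??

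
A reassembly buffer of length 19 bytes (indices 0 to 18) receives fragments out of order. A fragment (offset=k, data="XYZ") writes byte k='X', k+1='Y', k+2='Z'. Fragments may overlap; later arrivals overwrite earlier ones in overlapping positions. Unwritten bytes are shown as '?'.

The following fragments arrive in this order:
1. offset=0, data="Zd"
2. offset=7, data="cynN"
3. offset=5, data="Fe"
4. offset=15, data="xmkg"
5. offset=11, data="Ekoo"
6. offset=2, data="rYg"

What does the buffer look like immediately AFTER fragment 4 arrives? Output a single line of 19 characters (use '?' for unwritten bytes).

Answer: Zd???FecynN????xmkg

Derivation:
Fragment 1: offset=0 data="Zd" -> buffer=Zd?????????????????
Fragment 2: offset=7 data="cynN" -> buffer=Zd?????cynN????????
Fragment 3: offset=5 data="Fe" -> buffer=Zd???FecynN????????
Fragment 4: offset=15 data="xmkg" -> buffer=Zd???FecynN????xmkg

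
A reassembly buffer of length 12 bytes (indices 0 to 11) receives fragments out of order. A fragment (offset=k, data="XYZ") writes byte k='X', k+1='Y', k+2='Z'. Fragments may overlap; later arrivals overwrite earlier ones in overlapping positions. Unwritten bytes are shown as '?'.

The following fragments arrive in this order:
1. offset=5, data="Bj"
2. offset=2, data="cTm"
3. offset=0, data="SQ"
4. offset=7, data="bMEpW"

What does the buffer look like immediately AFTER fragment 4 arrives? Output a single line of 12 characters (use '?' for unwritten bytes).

Answer: SQcTmBjbMEpW

Derivation:
Fragment 1: offset=5 data="Bj" -> buffer=?????Bj?????
Fragment 2: offset=2 data="cTm" -> buffer=??cTmBj?????
Fragment 3: offset=0 data="SQ" -> buffer=SQcTmBj?????
Fragment 4: offset=7 data="bMEpW" -> buffer=SQcTmBjbMEpW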